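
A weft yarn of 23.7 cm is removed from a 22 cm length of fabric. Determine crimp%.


Formula: Crimp% = ((L_yarn - L_fabric) / L_fabric) * 100
Step 1: Extension = 23.7 - 22 = 1.7 cm
Step 2: Crimp% = (1.7 / 22) * 100
Step 3: Crimp% = 0.077273 * 100 = 7.7273% ≈ 7.7%

7.7%


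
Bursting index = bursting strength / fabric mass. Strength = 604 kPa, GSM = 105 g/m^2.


Formula: Bursting Index = Bursting Strength / Fabric GSM
BI = 604 kPa / 105 g/m^2
BI = 5.752 kPa/(g/m^2)

5.752 kPa/(g/m^2)


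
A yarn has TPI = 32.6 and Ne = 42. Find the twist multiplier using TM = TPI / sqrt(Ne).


Formula: TM = TPI / sqrt(Ne)
Step 1: sqrt(Ne) = sqrt(42) = 6.4807
Step 2: TM = 32.6 / 6.4807 = 5.03

5.03 TM


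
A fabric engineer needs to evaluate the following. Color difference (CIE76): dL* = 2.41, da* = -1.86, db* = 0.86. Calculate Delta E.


Formula: Delta E = sqrt(dL*^2 + da*^2 + db*^2)
Step 1: dL*^2 = 2.41^2 = 5.8081
Step 2: da*^2 = (-1.86)^2 = 3.4596
Step 3: db*^2 = 0.86^2 = 0.7396
Step 4: Sum = 5.8081 + 3.4596 + 0.7396 = 10.0073
Step 5: Delta E = sqrt(10.0073) = 3.16

3.16 Delta E


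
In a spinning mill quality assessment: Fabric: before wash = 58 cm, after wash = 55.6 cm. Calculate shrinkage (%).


Formula: Shrinkage% = ((L_before - L_after) / L_before) * 100
Step 1: Shrinkage = 58 - 55.6 = 2.4 cm
Step 2: Shrinkage% = (2.4 / 58) * 100
Step 3: Shrinkage% = 0.041379 * 100 = 4.1379% ≈ 4.1%

4.1%


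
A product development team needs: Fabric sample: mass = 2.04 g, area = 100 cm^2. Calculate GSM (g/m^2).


Formula: GSM = mass_g / area_m2
Step 1: Convert area: 100 cm^2 = 100 / 10000 = 0.01 m^2
Step 2: GSM = 2.04 g / 0.01 m^2 = 204.0 g/m^2

204.0 g/m^2


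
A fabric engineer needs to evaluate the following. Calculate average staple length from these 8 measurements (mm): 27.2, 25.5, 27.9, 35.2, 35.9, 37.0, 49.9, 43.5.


Formula: Mean = sum of lengths / count
Sum = 27.2 + 25.5 + 27.9 + 35.2 + 35.9 + 37.0 + 49.9 + 43.5
Sum = 282.1 mm
Mean = 282.1 / 8 = 35.26 mm

35.26 mm


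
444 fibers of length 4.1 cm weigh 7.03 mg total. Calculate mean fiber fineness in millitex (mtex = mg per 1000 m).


Formula: fineness (mtex) = mass (mg) / total length (km) = (mass_mg / total_length_m) * 1000
Step 1: Convert fiber length: 4.1 cm = 0.041 m
Step 2: Total fiber length = 444 * 0.041 = 18.204 m
Step 3: Linear density = 7.03 mg / 18.204 m = 0.3862 mg/m
Step 4: fineness = 0.3862 * 1000 = 386.2 mtex

386.2 mtex


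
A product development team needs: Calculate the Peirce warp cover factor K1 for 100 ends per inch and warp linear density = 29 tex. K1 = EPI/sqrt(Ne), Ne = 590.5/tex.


Formula: K1 = EPI / sqrt(Ne), with Ne = 590.5 / tex_warp
Step 1: Ne = 590.5 / 29 = 20.362
Step 2: sqrt(Ne) = sqrt(20.362) = 4.5124
Step 3: K1 = 100 / 4.5124 = 22.2

22.2


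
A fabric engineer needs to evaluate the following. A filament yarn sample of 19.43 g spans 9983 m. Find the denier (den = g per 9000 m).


Formula: den = (mass_g / length_m) * 9000
Substituting: den = (19.43 / 9983) * 9000
Intermediate: 19.43 / 9983 = 0.00194631 g/m
den = 0.00194631 * 9000 = 17.5 denier

17.5 denier


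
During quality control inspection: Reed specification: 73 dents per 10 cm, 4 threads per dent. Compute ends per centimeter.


Formula: EPC = (dents per 10 cm * ends per dent) / 10
Step 1: Total ends per 10 cm = 73 * 4 = 292
Step 2: EPC = 292 / 10 = 29.2 ends/cm

29.2 ends/cm


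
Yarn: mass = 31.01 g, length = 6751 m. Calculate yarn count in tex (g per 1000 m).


Formula: Tex = (mass_g / length_m) * 1000
Substituting: Tex = (31.01 / 6751) * 1000
Intermediate: 31.01 / 6751 = 0.00459339 g/m
Tex = 0.00459339 * 1000 = 4.59 tex

4.59 tex


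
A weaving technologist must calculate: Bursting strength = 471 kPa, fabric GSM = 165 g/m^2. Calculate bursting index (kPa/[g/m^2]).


Formula: Bursting Index = Bursting Strength / Fabric GSM
BI = 471 kPa / 165 g/m^2
BI = 2.855 kPa/(g/m^2)

2.855 kPa/(g/m^2)


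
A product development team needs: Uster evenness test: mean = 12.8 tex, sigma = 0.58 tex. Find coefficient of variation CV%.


Formula: CV% = (standard deviation / mean) * 100
Step 1: Ratio = 0.58 / 12.8 = 0.045313
Step 2: CV% = 0.045313 * 100 = 4.5313% ≈ 4.5%

4.5%


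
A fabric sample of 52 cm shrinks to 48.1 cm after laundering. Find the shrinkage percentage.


Formula: Shrinkage% = ((L_before - L_after) / L_before) * 100
Step 1: Shrinkage = 52 - 48.1 = 3.9 cm
Step 2: Shrinkage% = (3.9 / 52) * 100
Step 3: Shrinkage% = 0.075 * 100 = 7.5%

7.5%


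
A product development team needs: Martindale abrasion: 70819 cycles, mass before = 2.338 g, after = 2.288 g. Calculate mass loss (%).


Formula: Mass loss% = ((m_before - m_after) / m_before) * 100
Step 1: Mass loss = 2.338 - 2.288 = 0.05 g
Step 2: Ratio = 0.05 / 2.338 = 0.0213858
Step 3: Mass loss% = 0.0213858 * 100 = 2.13858% ≈ 2.14%

2.14%


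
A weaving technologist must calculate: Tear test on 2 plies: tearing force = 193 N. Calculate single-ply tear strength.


Formula: Per-ply strength = Total force / Number of plies
Per-ply = 193 N / 2
Per-ply = 96.5 N

96.5 N


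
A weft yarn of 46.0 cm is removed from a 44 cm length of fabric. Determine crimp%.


Formula: Crimp% = ((L_yarn - L_fabric) / L_fabric) * 100
Step 1: Extension = 46.0 - 44 = 2.0 cm
Step 2: Crimp% = (2.0 / 44) * 100
Step 3: Crimp% = 0.045455 * 100 = 4.5455% ≈ 4.5%

4.5%


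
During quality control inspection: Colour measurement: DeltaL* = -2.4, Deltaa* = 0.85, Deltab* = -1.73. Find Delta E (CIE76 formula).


Formula: Delta E = sqrt(dL*^2 + da*^2 + db*^2)
Step 1: dL*^2 = (-2.4)^2 = 5.76
Step 2: da*^2 = 0.85^2 = 0.7225
Step 3: db*^2 = (-1.73)^2 = 2.9929
Step 4: Sum = 5.76 + 0.7225 + 2.9929 = 9.4754
Step 5: Delta E = sqrt(9.4754) = 3.08

3.08 Delta E


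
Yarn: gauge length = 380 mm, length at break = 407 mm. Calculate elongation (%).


Formula: Elongation (%) = ((L_break - L0) / L0) * 100
Step 1: Extension = 407 - 380 = 27 mm
Step 2: Elongation = (27 / 380) * 100
Step 3: Elongation = 0.071053 * 100 = 7.1053% ≈ 7.1%

7.1%


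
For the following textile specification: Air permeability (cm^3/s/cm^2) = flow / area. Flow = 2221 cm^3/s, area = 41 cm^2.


Formula: Air Permeability = Airflow / Test Area
AP = 2221 cm^3/s / 41 cm^2
AP = 54.2 cm^3/s/cm^2

54.2 cm^3/s/cm^2


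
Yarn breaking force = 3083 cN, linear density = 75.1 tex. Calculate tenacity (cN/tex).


Formula: Tenacity = Breaking force / Linear density
Tenacity = 3083 cN / 75.1 tex
Tenacity = 41.05 cN/tex

41.05 cN/tex


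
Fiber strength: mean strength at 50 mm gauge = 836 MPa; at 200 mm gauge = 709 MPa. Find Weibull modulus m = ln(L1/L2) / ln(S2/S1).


Formula: m = ln(L1/L2) / ln(S2/S1)
Step 1: ln(L1/L2) = ln(50/200) = -1.38629
Step 2: S2/S1 = 709/836 = 0.84809
Step 3: ln(S2/S1) = ln(0.84809) = -0.16477
Step 4: m = -1.38629 / -0.16477 = 8.41

8.41 (Weibull m)


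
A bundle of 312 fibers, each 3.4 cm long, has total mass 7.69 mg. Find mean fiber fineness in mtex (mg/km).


Formula: fineness (mtex) = mass (mg) / total length (km) = (mass_mg / total_length_m) * 1000
Step 1: Convert fiber length: 3.4 cm = 0.034 m
Step 2: Total fiber length = 312 * 0.034 = 10.608 m
Step 3: Linear density = 7.69 mg / 10.608 m = 0.7249 mg/m
Step 4: fineness = 0.7249 * 1000 = 724.9 mtex

724.9 mtex


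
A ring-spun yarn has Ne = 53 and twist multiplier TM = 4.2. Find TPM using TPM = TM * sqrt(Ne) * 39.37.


Formula: TPM = TM * sqrt(Ne) * 39.37
Step 1: sqrt(Ne) = sqrt(53) = 7.2801
Step 2: TM * sqrt(Ne) = 4.2 * 7.2801 = 30.5764
Step 3: TPM = 30.5764 * 39.37 = 1204 twists/m

1204 twists/m


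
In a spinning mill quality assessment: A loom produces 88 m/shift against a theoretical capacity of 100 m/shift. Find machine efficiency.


Formula: Efficiency% = (Actual output / Theoretical output) * 100
Efficiency% = (88 / 100) * 100
Efficiency% = 0.88 * 100 = 88.0%

88.0%


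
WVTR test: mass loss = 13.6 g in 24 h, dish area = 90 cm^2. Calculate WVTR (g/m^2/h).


Formula: WVTR = mass_loss / (area * time)
Step 1: Convert area: 90 cm^2 = 0.009 m^2
Step 2: WVTR = 13.6 g / (0.009 m^2 * 24 h)
Step 3: WVTR = 13.6 / 0.216 = 63.0 g/m^2/h

63.0 g/m^2/h


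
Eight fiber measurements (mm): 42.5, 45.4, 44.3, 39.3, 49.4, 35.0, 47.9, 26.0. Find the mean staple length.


Formula: Mean = sum of lengths / count
Sum = 42.5 + 45.4 + 44.3 + 39.3 + 49.4 + 35.0 + 47.9 + 26.0
Sum = 329.8 mm
Mean = 329.8 / 8 = 41.23 mm

41.23 mm


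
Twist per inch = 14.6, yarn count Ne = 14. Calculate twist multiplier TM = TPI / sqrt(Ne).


Formula: TM = TPI / sqrt(Ne)
Step 1: sqrt(Ne) = sqrt(14) = 3.7417
Step 2: TM = 14.6 / 3.7417 = 3.90

3.90 TM


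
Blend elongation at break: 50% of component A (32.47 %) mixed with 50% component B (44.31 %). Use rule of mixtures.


Formula: Blend property = (fraction_A * property_A) + (fraction_B * property_B)
Step 1: Contribution A = 50/100 * 32.47 % = 16.235 %
Step 2: Contribution B = 50/100 * 44.31 % = 22.155 %
Step 3: Blend elongation at break = 16.235 + 22.155 = 38.39 %

38.39 %


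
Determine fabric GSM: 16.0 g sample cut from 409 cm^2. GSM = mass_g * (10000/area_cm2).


Formula: GSM = mass_g / area_m2
Step 1: Convert area: 409 cm^2 = 409 / 10000 = 0.0409 m^2
Step 2: GSM = 16.0 g / 0.0409 m^2 = 391.2 g/m^2

391.2 g/m^2


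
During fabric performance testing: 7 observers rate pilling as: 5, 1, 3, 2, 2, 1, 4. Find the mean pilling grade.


Formula: Mean = sum / count
Sum = 5 + 1 + 3 + 2 + 2 + 1 + 4 = 18
Mean = 18 / 7 = 2.6

2.6


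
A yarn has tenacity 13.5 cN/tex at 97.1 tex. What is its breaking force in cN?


Formula: Breaking force = Tenacity * Linear density
F = 13.5 cN/tex * 97.1 tex
F = 1310.85 cN

1310.85 cN


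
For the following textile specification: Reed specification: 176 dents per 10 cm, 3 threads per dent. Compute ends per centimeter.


Formula: EPC = (dents per 10 cm * ends per dent) / 10
Step 1: Total ends per 10 cm = 176 * 3 = 528
Step 2: EPC = 528 / 10 = 52.8 ends/cm

52.8 ends/cm


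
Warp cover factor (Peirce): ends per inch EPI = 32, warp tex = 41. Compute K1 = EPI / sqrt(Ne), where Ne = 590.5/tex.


Formula: K1 = EPI / sqrt(Ne), with Ne = 590.5 / tex_warp
Step 1: Ne = 590.5 / 41 = 14.402
Step 2: sqrt(Ne) = sqrt(14.402) = 3.795
Step 3: K1 = 32 / 3.795 = 8.4

8.4


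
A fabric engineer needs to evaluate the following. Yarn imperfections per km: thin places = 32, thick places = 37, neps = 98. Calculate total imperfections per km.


Formula: Total = thin places + thick places + neps
Total = 32 + 37 + 98
Total = 167 imperfections/km

167 imperfections/km


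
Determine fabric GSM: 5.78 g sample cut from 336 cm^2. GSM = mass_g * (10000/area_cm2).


Formula: GSM = mass_g / area_m2
Step 1: Convert area: 336 cm^2 = 336 / 10000 = 0.0336 m^2
Step 2: GSM = 5.78 g / 0.0336 m^2 = 172.0 g/m^2

172.0 g/m^2


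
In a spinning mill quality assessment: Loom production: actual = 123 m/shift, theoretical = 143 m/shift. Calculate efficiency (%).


Formula: Efficiency% = (Actual output / Theoretical output) * 100
Efficiency% = (123 / 143) * 100
Efficiency% = 0.86014 * 100 = 86.014% ≈ 86.0%

86.0%


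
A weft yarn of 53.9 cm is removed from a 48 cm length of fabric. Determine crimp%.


Formula: Crimp% = ((L_yarn - L_fabric) / L_fabric) * 100
Step 1: Extension = 53.9 - 48 = 5.9 cm
Step 2: Crimp% = (5.9 / 48) * 100
Step 3: Crimp% = 0.122917 * 100 = 12.2917% ≈ 12.3%

12.3%


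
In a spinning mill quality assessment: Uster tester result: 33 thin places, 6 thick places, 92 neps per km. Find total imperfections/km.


Formula: Total = thin places + thick places + neps
Total = 33 + 6 + 92
Total = 131 imperfections/km

131 imperfections/km


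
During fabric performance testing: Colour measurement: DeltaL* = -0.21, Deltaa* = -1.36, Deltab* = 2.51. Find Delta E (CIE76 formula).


Formula: Delta E = sqrt(dL*^2 + da*^2 + db*^2)
Step 1: dL*^2 = (-0.21)^2 = 0.0441
Step 2: da*^2 = (-1.36)^2 = 1.8496
Step 3: db*^2 = 2.51^2 = 6.3001
Step 4: Sum = 0.0441 + 1.8496 + 6.3001 = 8.1938
Step 5: Delta E = sqrt(8.1938) = 2.86

2.86 Delta E


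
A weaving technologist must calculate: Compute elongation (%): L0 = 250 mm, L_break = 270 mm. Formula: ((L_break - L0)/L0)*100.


Formula: Elongation (%) = ((L_break - L0) / L0) * 100
Step 1: Extension = 270 - 250 = 20 mm
Step 2: Elongation = (20 / 250) * 100
Step 3: Elongation = 0.08 * 100 = 8.0%

8.0%


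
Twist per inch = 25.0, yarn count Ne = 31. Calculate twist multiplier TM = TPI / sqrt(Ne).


Formula: TM = TPI / sqrt(Ne)
Step 1: sqrt(Ne) = sqrt(31) = 5.5678
Step 2: TM = 25.0 / 5.5678 = 4.49

4.49 TM


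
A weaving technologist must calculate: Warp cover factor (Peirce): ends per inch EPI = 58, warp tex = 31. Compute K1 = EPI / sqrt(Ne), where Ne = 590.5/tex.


Formula: K1 = EPI / sqrt(Ne), with Ne = 590.5 / tex_warp
Step 1: Ne = 590.5 / 31 = 19.048
Step 2: sqrt(Ne) = sqrt(19.048) = 4.3644
Step 3: K1 = 58 / 4.3644 = 13.3

13.3


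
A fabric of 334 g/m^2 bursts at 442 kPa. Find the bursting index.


Formula: Bursting Index = Bursting Strength / Fabric GSM
BI = 442 kPa / 334 g/m^2
BI = 1.323 kPa/(g/m^2)

1.323 kPa/(g/m^2)


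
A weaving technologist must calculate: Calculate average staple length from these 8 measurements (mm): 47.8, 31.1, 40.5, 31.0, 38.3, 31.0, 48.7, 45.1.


Formula: Mean = sum of lengths / count
Sum = 47.8 + 31.1 + 40.5 + 31.0 + 38.3 + 31.0 + 48.7 + 45.1
Sum = 313.5 mm
Mean = 313.5 / 8 = 39.19 mm

39.19 mm


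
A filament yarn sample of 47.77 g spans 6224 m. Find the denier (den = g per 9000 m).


Formula: den = (mass_g / length_m) * 9000
Substituting: den = (47.77 / 6224) * 9000
Intermediate: 47.77 / 6224 = 0.00767513 g/m
den = 0.00767513 * 9000 = 69.1 denier

69.1 denier


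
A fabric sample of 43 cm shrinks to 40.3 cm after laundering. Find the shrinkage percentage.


Formula: Shrinkage% = ((L_before - L_after) / L_before) * 100
Step 1: Shrinkage = 43 - 40.3 = 2.7 cm
Step 2: Shrinkage% = (2.7 / 43) * 100
Step 3: Shrinkage% = 0.062791 * 100 = 6.2791% ≈ 6.3%

6.3%


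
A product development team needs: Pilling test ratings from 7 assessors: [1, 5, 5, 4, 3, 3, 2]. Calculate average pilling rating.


Formula: Mean = sum / count
Sum = 1 + 5 + 5 + 4 + 3 + 3 + 2 = 23
Mean = 23 / 7 = 3.3

3.3


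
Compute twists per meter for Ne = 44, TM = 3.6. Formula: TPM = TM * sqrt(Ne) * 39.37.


Formula: TPM = TM * sqrt(Ne) * 39.37
Step 1: sqrt(Ne) = sqrt(44) = 6.6332
Step 2: TM * sqrt(Ne) = 3.6 * 6.6332 = 23.8795
Step 3: TPM = 23.8795 * 39.37 = 940 twists/m

940 twists/m


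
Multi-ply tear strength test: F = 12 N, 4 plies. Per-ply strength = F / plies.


Formula: Per-ply strength = Total force / Number of plies
Per-ply = 12 N / 4
Per-ply = 3 N

3 N


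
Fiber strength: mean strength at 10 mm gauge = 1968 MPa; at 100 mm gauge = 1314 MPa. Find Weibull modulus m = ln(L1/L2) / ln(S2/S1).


Formula: m = ln(L1/L2) / ln(S2/S1)
Step 1: ln(L1/L2) = ln(10/100) = -2.30259
Step 2: S2/S1 = 1314/1968 = 0.66768
Step 3: ln(S2/S1) = ln(0.66768) = -0.40395
Step 4: m = -2.30259 / -0.40395 = 5.70

5.70 (Weibull m)


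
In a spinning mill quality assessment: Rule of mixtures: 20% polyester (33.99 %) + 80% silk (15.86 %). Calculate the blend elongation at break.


Formula: Blend property = (fraction_A * property_A) + (fraction_B * property_B)
Step 1: Contribution A = 20/100 * 33.99 % = 6.798 %
Step 2: Contribution B = 80/100 * 15.86 % = 12.688 %
Step 3: Blend elongation at break = 6.798 + 12.688 = 19.486 %

19.486 %


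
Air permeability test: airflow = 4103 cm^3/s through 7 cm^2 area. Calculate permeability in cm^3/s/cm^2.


Formula: Air Permeability = Airflow / Test Area
AP = 4103 cm^3/s / 7 cm^2
AP = 586.1 cm^3/s/cm^2

586.1 cm^3/s/cm^2


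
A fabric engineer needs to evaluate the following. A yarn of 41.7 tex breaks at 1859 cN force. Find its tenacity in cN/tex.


Formula: Tenacity = Breaking force / Linear density
Tenacity = 1859 cN / 41.7 tex
Tenacity = 44.58 cN/tex

44.58 cN/tex


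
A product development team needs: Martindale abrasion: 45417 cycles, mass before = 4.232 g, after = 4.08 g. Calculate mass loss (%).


Formula: Mass loss% = ((m_before - m_after) / m_before) * 100
Step 1: Mass loss = 4.232 - 4.08 = 0.152 g
Step 2: Ratio = 0.152 / 4.232 = 0.0359168
Step 3: Mass loss% = 0.0359168 * 100 = 3.59168% ≈ 3.59%

3.59%


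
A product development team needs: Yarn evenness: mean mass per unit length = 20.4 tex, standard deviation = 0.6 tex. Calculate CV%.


Formula: CV% = (standard deviation / mean) * 100
Step 1: Ratio = 0.6 / 20.4 = 0.029412
Step 2: CV% = 0.029412 * 100 = 2.9412% ≈ 2.9%

2.9%


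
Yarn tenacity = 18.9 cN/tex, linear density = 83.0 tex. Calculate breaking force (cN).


Formula: Breaking force = Tenacity * Linear density
F = 18.9 cN/tex * 83.0 tex
F = 1568.70 cN

1568.70 cN


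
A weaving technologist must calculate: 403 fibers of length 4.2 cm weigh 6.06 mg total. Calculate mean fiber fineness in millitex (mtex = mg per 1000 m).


Formula: fineness (mtex) = mass (mg) / total length (km) = (mass_mg / total_length_m) * 1000
Step 1: Convert fiber length: 4.2 cm = 0.042 m
Step 2: Total fiber length = 403 * 0.042 = 16.926 m
Step 3: Linear density = 6.06 mg / 16.926 m = 0.3580 mg/m
Step 4: fineness = 0.3580 * 1000 = 358.0 mtex

358.0 mtex


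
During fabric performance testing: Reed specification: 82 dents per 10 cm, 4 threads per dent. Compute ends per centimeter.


Formula: EPC = (dents per 10 cm * ends per dent) / 10
Step 1: Total ends per 10 cm = 82 * 4 = 328
Step 2: EPC = 328 / 10 = 32.8 ends/cm

32.8 ends/cm


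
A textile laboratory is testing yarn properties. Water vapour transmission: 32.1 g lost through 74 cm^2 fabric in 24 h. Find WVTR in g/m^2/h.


Formula: WVTR = mass_loss / (area * time)
Step 1: Convert area: 74 cm^2 = 0.0074 m^2
Step 2: WVTR = 32.1 g / (0.0074 m^2 * 24 h)
Step 3: WVTR = 32.1 / 0.1776 = 180.7 g/m^2/h

180.7 g/m^2/h


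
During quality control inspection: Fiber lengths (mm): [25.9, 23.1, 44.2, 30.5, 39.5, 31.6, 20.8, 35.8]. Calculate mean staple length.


Formula: Mean = sum of lengths / count
Sum = 25.9 + 23.1 + 44.2 + 30.5 + 39.5 + 31.6 + 20.8 + 35.8
Sum = 251.4 mm
Mean = 251.4 / 8 = 31.43 mm

31.43 mm


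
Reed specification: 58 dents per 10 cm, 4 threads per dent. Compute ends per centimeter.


Formula: EPC = (dents per 10 cm * ends per dent) / 10
Step 1: Total ends per 10 cm = 58 * 4 = 232
Step 2: EPC = 232 / 10 = 23.2 ends/cm

23.2 ends/cm


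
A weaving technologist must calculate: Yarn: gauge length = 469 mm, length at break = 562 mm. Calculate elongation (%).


Formula: Elongation (%) = ((L_break - L0) / L0) * 100
Step 1: Extension = 562 - 469 = 93 mm
Step 2: Elongation = (93 / 469) * 100
Step 3: Elongation = 0.198294 * 100 = 19.8294% ≈ 19.8%

19.8%


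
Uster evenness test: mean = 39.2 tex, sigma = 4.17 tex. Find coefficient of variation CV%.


Formula: CV% = (standard deviation / mean) * 100
Step 1: Ratio = 4.17 / 39.2 = 0.106378
Step 2: CV% = 0.106378 * 100 = 10.6378% ≈ 10.6%

10.6%


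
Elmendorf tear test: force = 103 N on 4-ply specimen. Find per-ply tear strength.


Formula: Per-ply strength = Total force / Number of plies
Per-ply = 103 N / 4
Per-ply = 25.75 N

25.75 N


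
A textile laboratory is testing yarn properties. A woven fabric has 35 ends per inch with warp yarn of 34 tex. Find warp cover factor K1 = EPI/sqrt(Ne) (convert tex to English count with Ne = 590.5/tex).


Formula: K1 = EPI / sqrt(Ne), with Ne = 590.5 / tex_warp
Step 1: Ne = 590.5 / 34 = 17.368
Step 2: sqrt(Ne) = sqrt(17.368) = 4.1675
Step 3: K1 = 35 / 4.1675 = 8.4

8.4


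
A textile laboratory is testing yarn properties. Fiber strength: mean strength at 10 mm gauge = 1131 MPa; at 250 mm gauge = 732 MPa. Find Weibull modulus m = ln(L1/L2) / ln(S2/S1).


Formula: m = ln(L1/L2) / ln(S2/S1)
Step 1: ln(L1/L2) = ln(10/250) = -3.21888
Step 2: S2/S1 = 732/1131 = 0.64721
Step 3: ln(S2/S1) = ln(0.64721) = -0.43508
Step 4: m = -3.21888 / -0.43508 = 7.40

7.40 (Weibull m)


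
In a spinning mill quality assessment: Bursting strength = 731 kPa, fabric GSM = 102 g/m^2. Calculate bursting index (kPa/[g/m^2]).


Formula: Bursting Index = Bursting Strength / Fabric GSM
BI = 731 kPa / 102 g/m^2
BI = 7.167 kPa/(g/m^2)

7.167 kPa/(g/m^2)


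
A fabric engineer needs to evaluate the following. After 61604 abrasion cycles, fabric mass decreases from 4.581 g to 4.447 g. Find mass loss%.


Formula: Mass loss% = ((m_before - m_after) / m_before) * 100
Step 1: Mass loss = 4.581 - 4.447 = 0.134 g
Step 2: Ratio = 0.134 / 4.581 = 0.0292513
Step 3: Mass loss% = 0.0292513 * 100 = 2.92513% ≈ 2.93%

2.93%


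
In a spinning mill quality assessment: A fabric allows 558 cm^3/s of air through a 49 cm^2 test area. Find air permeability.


Formula: Air Permeability = Airflow / Test Area
AP = 558 cm^3/s / 49 cm^2
AP = 11.4 cm^3/s/cm^2

11.4 cm^3/s/cm^2


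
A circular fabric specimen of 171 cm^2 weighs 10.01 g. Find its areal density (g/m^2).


Formula: GSM = mass_g / area_m2
Step 1: Convert area: 171 cm^2 = 171 / 10000 = 0.0171 m^2
Step 2: GSM = 10.01 g / 0.0171 m^2 = 585.4 g/m^2

585.4 g/m^2


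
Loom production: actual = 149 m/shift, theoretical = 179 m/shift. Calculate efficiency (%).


Formula: Efficiency% = (Actual output / Theoretical output) * 100
Efficiency% = (149 / 179) * 100
Efficiency% = 0.832402 * 100 = 83.2402% ≈ 83.2%

83.2%


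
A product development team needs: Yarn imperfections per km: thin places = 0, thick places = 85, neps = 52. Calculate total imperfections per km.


Formula: Total = thin places + thick places + neps
Total = 0 + 85 + 52
Total = 137 imperfections/km

137 imperfections/km


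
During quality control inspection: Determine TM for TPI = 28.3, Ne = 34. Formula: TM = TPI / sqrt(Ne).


Formula: TM = TPI / sqrt(Ne)
Step 1: sqrt(Ne) = sqrt(34) = 5.831
Step 2: TM = 28.3 / 5.831 = 4.85

4.85 TM


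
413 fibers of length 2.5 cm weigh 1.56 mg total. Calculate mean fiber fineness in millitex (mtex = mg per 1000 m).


Formula: fineness (mtex) = mass (mg) / total length (km) = (mass_mg / total_length_m) * 1000
Step 1: Convert fiber length: 2.5 cm = 0.025 m
Step 2: Total fiber length = 413 * 0.025 = 10.325 m
Step 3: Linear density = 1.56 mg / 10.325 m = 0.1511 mg/m
Step 4: fineness = 0.1511 * 1000 = 151.1 mtex

151.1 mtex


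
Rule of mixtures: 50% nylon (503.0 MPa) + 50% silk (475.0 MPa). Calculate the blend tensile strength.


Formula: Blend property = (fraction_A * property_A) + (fraction_B * property_B)
Step 1: Contribution A = 50/100 * 503.0 MPa = 251.5 MPa
Step 2: Contribution B = 50/100 * 475.0 MPa = 237.5 MPa
Step 3: Blend tensile strength = 251.5 + 237.5 = 489.0 MPa

489.0 MPa


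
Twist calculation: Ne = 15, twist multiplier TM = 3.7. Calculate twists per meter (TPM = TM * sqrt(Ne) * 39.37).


Formula: TPM = TM * sqrt(Ne) * 39.37
Step 1: sqrt(Ne) = sqrt(15) = 3.873
Step 2: TM * sqrt(Ne) = 3.7 * 3.873 = 14.3301
Step 3: TPM = 14.3301 * 39.37 = 564 twists/m

564 twists/m


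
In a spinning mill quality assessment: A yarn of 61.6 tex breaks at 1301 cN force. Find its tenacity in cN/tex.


Formula: Tenacity = Breaking force / Linear density
Tenacity = 1301 cN / 61.6 tex
Tenacity = 21.12 cN/tex

21.12 cN/tex


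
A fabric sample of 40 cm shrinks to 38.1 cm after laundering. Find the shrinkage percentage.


Formula: Shrinkage% = ((L_before - L_after) / L_before) * 100
Step 1: Shrinkage = 40 - 38.1 = 1.9 cm
Step 2: Shrinkage% = (1.9 / 40) * 100
Step 3: Shrinkage% = 0.0475 * 100 = 4.75% ≈ 4.8%

4.8%


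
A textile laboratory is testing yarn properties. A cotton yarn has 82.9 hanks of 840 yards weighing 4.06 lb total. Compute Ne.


Formula: Ne = hanks / mass_lb
Substituting: Ne = 82.9 / 4.06
Ne = 20.4

20.4 Ne


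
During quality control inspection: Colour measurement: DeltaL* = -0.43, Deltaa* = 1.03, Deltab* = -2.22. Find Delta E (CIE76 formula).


Formula: Delta E = sqrt(dL*^2 + da*^2 + db*^2)
Step 1: dL*^2 = (-0.43)^2 = 0.1849
Step 2: da*^2 = 1.03^2 = 1.0609
Step 3: db*^2 = (-2.22)^2 = 4.9284
Step 4: Sum = 0.1849 + 1.0609 + 4.9284 = 6.1742
Step 5: Delta E = sqrt(6.1742) = 2.48

2.48 Delta E


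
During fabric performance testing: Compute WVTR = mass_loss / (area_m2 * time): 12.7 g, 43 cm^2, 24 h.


Formula: WVTR = mass_loss / (area * time)
Step 1: Convert area: 43 cm^2 = 0.0043 m^2
Step 2: WVTR = 12.7 g / (0.0043 m^2 * 24 h)
Step 3: WVTR = 12.7 / 0.1032 = 123.1 g/m^2/h

123.1 g/m^2/h


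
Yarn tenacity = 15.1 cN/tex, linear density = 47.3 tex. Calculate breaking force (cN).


Formula: Breaking force = Tenacity * Linear density
F = 15.1 cN/tex * 47.3 tex
F = 714.23 cN

714.23 cN


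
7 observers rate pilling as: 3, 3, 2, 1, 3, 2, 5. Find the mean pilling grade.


Formula: Mean = sum / count
Sum = 3 + 3 + 2 + 1 + 3 + 2 + 5 = 19
Mean = 19 / 7 = 2.7

2.7


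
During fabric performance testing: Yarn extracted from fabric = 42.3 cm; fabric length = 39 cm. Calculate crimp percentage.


Formula: Crimp% = ((L_yarn - L_fabric) / L_fabric) * 100
Step 1: Extension = 42.3 - 39 = 3.3 cm
Step 2: Crimp% = (3.3 / 39) * 100
Step 3: Crimp% = 0.084615 * 100 = 8.4615% ≈ 8.5%

8.5%


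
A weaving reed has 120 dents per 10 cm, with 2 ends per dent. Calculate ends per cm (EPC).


Formula: EPC = (dents per 10 cm * ends per dent) / 10
Step 1: Total ends per 10 cm = 120 * 2 = 240
Step 2: EPC = 240 / 10 = 24.0 ends/cm

24.0 ends/cm


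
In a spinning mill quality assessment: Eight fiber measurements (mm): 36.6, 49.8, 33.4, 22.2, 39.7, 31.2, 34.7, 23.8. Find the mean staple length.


Formula: Mean = sum of lengths / count
Sum = 36.6 + 49.8 + 33.4 + 22.2 + 39.7 + 31.2 + 34.7 + 23.8
Sum = 271.4 mm
Mean = 271.4 / 8 = 33.93 mm

33.93 mm


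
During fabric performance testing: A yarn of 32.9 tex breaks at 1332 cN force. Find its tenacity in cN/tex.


Formula: Tenacity = Breaking force / Linear density
Tenacity = 1332 cN / 32.9 tex
Tenacity = 40.49 cN/tex

40.49 cN/tex


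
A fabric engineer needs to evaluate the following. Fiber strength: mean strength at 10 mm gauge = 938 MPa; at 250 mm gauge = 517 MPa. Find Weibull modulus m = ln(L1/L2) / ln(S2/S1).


Formula: m = ln(L1/L2) / ln(S2/S1)
Step 1: ln(L1/L2) = ln(10/250) = -3.21888
Step 2: S2/S1 = 517/938 = 0.55117
Step 3: ln(S2/S1) = ln(0.55117) = -0.59571
Step 4: m = -3.21888 / -0.59571 = 5.40

5.40 (Weibull m)


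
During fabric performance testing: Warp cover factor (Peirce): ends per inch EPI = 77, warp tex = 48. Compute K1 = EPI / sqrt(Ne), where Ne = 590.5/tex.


Formula: K1 = EPI / sqrt(Ne), with Ne = 590.5 / tex_warp
Step 1: Ne = 590.5 / 48 = 12.302
Step 2: sqrt(Ne) = sqrt(12.302) = 3.5074
Step 3: K1 = 77 / 3.5074 = 22.0

22.0


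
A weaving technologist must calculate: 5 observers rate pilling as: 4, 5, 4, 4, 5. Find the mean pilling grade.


Formula: Mean = sum / count
Sum = 4 + 5 + 4 + 4 + 5 = 22
Mean = 22 / 5 = 4.4

4.4


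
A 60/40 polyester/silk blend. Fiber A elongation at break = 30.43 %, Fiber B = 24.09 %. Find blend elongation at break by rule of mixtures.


Formula: Blend property = (fraction_A * property_A) + (fraction_B * property_B)
Step 1: Contribution A = 60/100 * 30.43 % = 18.258 %
Step 2: Contribution B = 40/100 * 24.09 % = 9.636 %
Step 3: Blend elongation at break = 18.258 + 9.636 = 27.894 %

27.894 %


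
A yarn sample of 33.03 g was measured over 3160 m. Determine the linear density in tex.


Formula: Tex = (mass_g / length_m) * 1000
Substituting: Tex = (33.03 / 3160) * 1000
Intermediate: 33.03 / 3160 = 0.01045253 g/m
Tex = 0.01045253 * 1000 = 10.45 tex

10.45 tex


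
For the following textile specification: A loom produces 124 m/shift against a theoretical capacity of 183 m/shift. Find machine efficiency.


Formula: Efficiency% = (Actual output / Theoretical output) * 100
Efficiency% = (124 / 183) * 100
Efficiency% = 0.677596 * 100 = 67.7596% ≈ 67.8%

67.8%


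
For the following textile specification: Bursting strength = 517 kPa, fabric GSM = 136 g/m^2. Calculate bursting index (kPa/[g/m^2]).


Formula: Bursting Index = Bursting Strength / Fabric GSM
BI = 517 kPa / 136 g/m^2
BI = 3.801 kPa/(g/m^2)

3.801 kPa/(g/m^2)


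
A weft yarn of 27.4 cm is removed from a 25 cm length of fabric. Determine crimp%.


Formula: Crimp% = ((L_yarn - L_fabric) / L_fabric) * 100
Step 1: Extension = 27.4 - 25 = 2.4 cm
Step 2: Crimp% = (2.4 / 25) * 100
Step 3: Crimp% = 0.096 * 100 = 9.6%

9.6%


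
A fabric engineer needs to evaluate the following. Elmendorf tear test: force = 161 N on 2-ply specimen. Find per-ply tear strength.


Formula: Per-ply strength = Total force / Number of plies
Per-ply = 161 N / 2
Per-ply = 80.5 N

80.5 N


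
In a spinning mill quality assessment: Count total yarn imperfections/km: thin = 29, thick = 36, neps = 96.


Formula: Total = thin places + thick places + neps
Total = 29 + 36 + 96
Total = 161 imperfections/km

161 imperfections/km


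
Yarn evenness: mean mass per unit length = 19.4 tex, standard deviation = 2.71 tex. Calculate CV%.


Formula: CV% = (standard deviation / mean) * 100
Step 1: Ratio = 2.71 / 19.4 = 0.139691
Step 2: CV% = 0.139691 * 100 = 13.9691% ≈ 14.0%

14.0%


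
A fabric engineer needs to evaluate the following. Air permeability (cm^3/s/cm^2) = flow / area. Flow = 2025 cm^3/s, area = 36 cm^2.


Formula: Air Permeability = Airflow / Test Area
AP = 2025 cm^3/s / 36 cm^2
AP = 56.3 cm^3/s/cm^2

56.3 cm^3/s/cm^2


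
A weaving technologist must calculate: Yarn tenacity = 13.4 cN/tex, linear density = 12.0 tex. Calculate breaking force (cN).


Formula: Breaking force = Tenacity * Linear density
F = 13.4 cN/tex * 12.0 tex
F = 160.80 cN

160.80 cN


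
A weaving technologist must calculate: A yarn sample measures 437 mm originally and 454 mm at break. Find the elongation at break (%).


Formula: Elongation (%) = ((L_break - L0) / L0) * 100
Step 1: Extension = 454 - 437 = 17 mm
Step 2: Elongation = (17 / 437) * 100
Step 3: Elongation = 0.038902 * 100 = 3.8902% ≈ 3.9%

3.9%


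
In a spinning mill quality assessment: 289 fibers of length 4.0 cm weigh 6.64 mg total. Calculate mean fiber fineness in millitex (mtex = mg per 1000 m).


Formula: fineness (mtex) = mass (mg) / total length (km) = (mass_mg / total_length_m) * 1000
Step 1: Convert fiber length: 4.0 cm = 0.04 m
Step 2: Total fiber length = 289 * 0.04 = 11.56 m
Step 3: Linear density = 6.64 mg / 11.56 m = 0.5744 mg/m
Step 4: fineness = 0.5744 * 1000 = 574.4 mtex

574.4 mtex


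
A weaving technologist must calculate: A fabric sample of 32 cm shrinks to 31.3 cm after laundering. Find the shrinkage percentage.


Formula: Shrinkage% = ((L_before - L_after) / L_before) * 100
Step 1: Shrinkage = 32 - 31.3 = 0.7 cm
Step 2: Shrinkage% = (0.7 / 32) * 100
Step 3: Shrinkage% = 0.021875 * 100 = 2.1875% ≈ 2.2%

2.2%


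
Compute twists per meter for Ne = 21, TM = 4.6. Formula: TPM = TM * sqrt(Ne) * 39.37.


Formula: TPM = TM * sqrt(Ne) * 39.37
Step 1: sqrt(Ne) = sqrt(21) = 4.5826
Step 2: TM * sqrt(Ne) = 4.6 * 4.5826 = 21.08
Step 3: TPM = 21.08 * 39.37 = 830 twists/m

830 twists/m


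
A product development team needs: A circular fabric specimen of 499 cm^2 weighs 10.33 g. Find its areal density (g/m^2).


Formula: GSM = mass_g / area_m2
Step 1: Convert area: 499 cm^2 = 499 / 10000 = 0.0499 m^2
Step 2: GSM = 10.33 g / 0.0499 m^2 = 207.0 g/m^2

207.0 g/m^2


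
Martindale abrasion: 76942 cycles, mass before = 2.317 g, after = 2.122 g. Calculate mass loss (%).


Formula: Mass loss% = ((m_before - m_after) / m_before) * 100
Step 1: Mass loss = 2.317 - 2.122 = 0.195 g
Step 2: Ratio = 0.195 / 2.317 = 0.0841606
Step 3: Mass loss% = 0.0841606 * 100 = 8.41606% ≈ 8.42%

8.42%


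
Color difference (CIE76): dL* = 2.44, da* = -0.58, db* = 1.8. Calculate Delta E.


Formula: Delta E = sqrt(dL*^2 + da*^2 + db*^2)
Step 1: dL*^2 = 2.44^2 = 5.9536
Step 2: da*^2 = (-0.58)^2 = 0.3364
Step 3: db*^2 = 1.8^2 = 3.24
Step 4: Sum = 5.9536 + 0.3364 + 3.24 = 9.53
Step 5: Delta E = sqrt(9.53) = 3.09

3.09 Delta E


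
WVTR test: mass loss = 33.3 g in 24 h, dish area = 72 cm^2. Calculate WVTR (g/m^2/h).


Formula: WVTR = mass_loss / (area * time)
Step 1: Convert area: 72 cm^2 = 0.0072 m^2
Step 2: WVTR = 33.3 g / (0.0072 m^2 * 24 h)
Step 3: WVTR = 33.3 / 0.1728 = 192.7 g/m^2/h

192.7 g/m^2/h


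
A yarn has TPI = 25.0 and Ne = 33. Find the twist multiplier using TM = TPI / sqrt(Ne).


Formula: TM = TPI / sqrt(Ne)
Step 1: sqrt(Ne) = sqrt(33) = 5.7446
Step 2: TM = 25.0 / 5.7446 = 4.35

4.35 TM


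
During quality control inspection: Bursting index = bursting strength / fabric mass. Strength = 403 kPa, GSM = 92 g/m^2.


Formula: Bursting Index = Bursting Strength / Fabric GSM
BI = 403 kPa / 92 g/m^2
BI = 4.380 kPa/(g/m^2)

4.380 kPa/(g/m^2)


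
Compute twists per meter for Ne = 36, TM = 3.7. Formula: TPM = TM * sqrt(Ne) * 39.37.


Formula: TPM = TM * sqrt(Ne) * 39.37
Step 1: sqrt(Ne) = sqrt(36) = 6
Step 2: TM * sqrt(Ne) = 3.7 * 6 = 22.2
Step 3: TPM = 22.2 * 39.37 = 874 twists/m

874 twists/m


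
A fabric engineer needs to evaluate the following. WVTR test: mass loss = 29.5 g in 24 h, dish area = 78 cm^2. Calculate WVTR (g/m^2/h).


Formula: WVTR = mass_loss / (area * time)
Step 1: Convert area: 78 cm^2 = 0.0078 m^2
Step 2: WVTR = 29.5 g / (0.0078 m^2 * 24 h)
Step 3: WVTR = 29.5 / 0.1872 = 157.6 g/m^2/h

157.6 g/m^2/h


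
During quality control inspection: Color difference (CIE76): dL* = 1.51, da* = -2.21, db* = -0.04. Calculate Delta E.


Formula: Delta E = sqrt(dL*^2 + da*^2 + db*^2)
Step 1: dL*^2 = 1.51^2 = 2.2801
Step 2: da*^2 = (-2.21)^2 = 4.8841
Step 3: db*^2 = (-0.04)^2 = 0.0016
Step 4: Sum = 2.2801 + 4.8841 + 0.0016 = 7.1658
Step 5: Delta E = sqrt(7.1658) = 2.68

2.68 Delta E


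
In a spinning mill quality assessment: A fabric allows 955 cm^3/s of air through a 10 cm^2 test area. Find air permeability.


Formula: Air Permeability = Airflow / Test Area
AP = 955 cm^3/s / 10 cm^2
AP = 95.5 cm^3/s/cm^2

95.5 cm^3/s/cm^2


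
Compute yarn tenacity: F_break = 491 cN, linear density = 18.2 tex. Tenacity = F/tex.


Formula: Tenacity = Breaking force / Linear density
Tenacity = 491 cN / 18.2 tex
Tenacity = 26.98 cN/tex

26.98 cN/tex


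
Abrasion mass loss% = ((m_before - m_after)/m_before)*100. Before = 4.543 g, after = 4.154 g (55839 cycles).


Formula: Mass loss% = ((m_before - m_after) / m_before) * 100
Step 1: Mass loss = 4.543 - 4.154 = 0.389 g
Step 2: Ratio = 0.389 / 4.543 = 0.0856262
Step 3: Mass loss% = 0.0856262 * 100 = 8.56262% ≈ 8.56%

8.56%


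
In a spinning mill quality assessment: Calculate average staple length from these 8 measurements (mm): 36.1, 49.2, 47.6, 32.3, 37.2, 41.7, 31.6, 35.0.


Formula: Mean = sum of lengths / count
Sum = 36.1 + 49.2 + 47.6 + 32.3 + 37.2 + 41.7 + 31.6 + 35.0
Sum = 310.7 mm
Mean = 310.7 / 8 = 38.84 mm

38.84 mm


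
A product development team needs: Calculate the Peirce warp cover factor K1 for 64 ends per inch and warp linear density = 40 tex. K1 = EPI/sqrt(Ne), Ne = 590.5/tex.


Formula: K1 = EPI / sqrt(Ne), with Ne = 590.5 / tex_warp
Step 1: Ne = 590.5 / 40 = 14.763
Step 2: sqrt(Ne) = sqrt(14.763) = 3.8423
Step 3: K1 = 64 / 3.8423 = 16.7

16.7


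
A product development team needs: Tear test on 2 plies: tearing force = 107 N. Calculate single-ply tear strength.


Formula: Per-ply strength = Total force / Number of plies
Per-ply = 107 N / 2
Per-ply = 53.5 N

53.5 N


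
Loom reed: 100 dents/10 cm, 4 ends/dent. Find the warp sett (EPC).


Formula: EPC = (dents per 10 cm * ends per dent) / 10
Step 1: Total ends per 10 cm = 100 * 4 = 400
Step 2: EPC = 400 / 10 = 40.0 ends/cm

40.0 ends/cm


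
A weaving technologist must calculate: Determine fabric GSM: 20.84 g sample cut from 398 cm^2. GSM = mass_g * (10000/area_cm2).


Formula: GSM = mass_g / area_m2
Step 1: Convert area: 398 cm^2 = 398 / 10000 = 0.0398 m^2
Step 2: GSM = 20.84 g / 0.0398 m^2 = 523.6 g/m^2

523.6 g/m^2


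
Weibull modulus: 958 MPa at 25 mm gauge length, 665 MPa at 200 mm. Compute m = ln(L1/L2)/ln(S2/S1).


Formula: m = ln(L1/L2) / ln(S2/S1)
Step 1: ln(L1/L2) = ln(25/200) = -2.07944
Step 2: S2/S1 = 665/958 = 0.69415
Step 3: ln(S2/S1) = ln(0.69415) = -0.36507
Step 4: m = -2.07944 / -0.36507 = 5.70

5.70 (Weibull m)


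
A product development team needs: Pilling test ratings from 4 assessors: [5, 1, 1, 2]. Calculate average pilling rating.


Formula: Mean = sum / count
Sum = 5 + 1 + 1 + 2 = 9
Mean = 9 / 4 = 2.3

2.3


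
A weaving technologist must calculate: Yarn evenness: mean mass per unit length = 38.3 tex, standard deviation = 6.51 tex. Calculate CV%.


Formula: CV% = (standard deviation / mean) * 100
Step 1: Ratio = 6.51 / 38.3 = 0.169974
Step 2: CV% = 0.169974 * 100 = 16.9974% ≈ 17.0%

17.0%


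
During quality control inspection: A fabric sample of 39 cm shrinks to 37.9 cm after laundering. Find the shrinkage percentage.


Formula: Shrinkage% = ((L_before - L_after) / L_before) * 100
Step 1: Shrinkage = 39 - 37.9 = 1.1 cm
Step 2: Shrinkage% = (1.1 / 39) * 100
Step 3: Shrinkage% = 0.028205 * 100 = 2.8205% ≈ 2.8%

2.8%


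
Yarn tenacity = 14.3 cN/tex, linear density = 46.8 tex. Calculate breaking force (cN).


Formula: Breaking force = Tenacity * Linear density
F = 14.3 cN/tex * 46.8 tex
F = 669.24 cN

669.24 cN


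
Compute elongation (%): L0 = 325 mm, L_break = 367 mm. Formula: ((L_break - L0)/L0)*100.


Formula: Elongation (%) = ((L_break - L0) / L0) * 100
Step 1: Extension = 367 - 325 = 42 mm
Step 2: Elongation = (42 / 325) * 100
Step 3: Elongation = 0.129231 * 100 = 12.9231% ≈ 12.9%

12.9%


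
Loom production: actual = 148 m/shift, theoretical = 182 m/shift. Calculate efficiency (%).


Formula: Efficiency% = (Actual output / Theoretical output) * 100
Efficiency% = (148 / 182) * 100
Efficiency% = 0.813187 * 100 = 81.3187% ≈ 81.3%

81.3%


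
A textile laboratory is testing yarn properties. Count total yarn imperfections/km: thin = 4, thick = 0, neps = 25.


Formula: Total = thin places + thick places + neps
Total = 4 + 0 + 25
Total = 29 imperfections/km

29 imperfections/km


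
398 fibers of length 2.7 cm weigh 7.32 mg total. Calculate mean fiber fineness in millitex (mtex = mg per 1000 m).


Formula: fineness (mtex) = mass (mg) / total length (km) = (mass_mg / total_length_m) * 1000
Step 1: Convert fiber length: 2.7 cm = 0.027 m
Step 2: Total fiber length = 398 * 0.027 = 10.746 m
Step 3: Linear density = 7.32 mg / 10.746 m = 0.6812 mg/m
Step 4: fineness = 0.6812 * 1000 = 681.2 mtex

681.2 mtex


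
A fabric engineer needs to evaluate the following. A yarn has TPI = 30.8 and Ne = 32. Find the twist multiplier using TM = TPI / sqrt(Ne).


Formula: TM = TPI / sqrt(Ne)
Step 1: sqrt(Ne) = sqrt(32) = 5.6569
Step 2: TM = 30.8 / 5.6569 = 5.44

5.44 TM


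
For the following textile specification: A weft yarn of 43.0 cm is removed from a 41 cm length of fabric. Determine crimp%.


Formula: Crimp% = ((L_yarn - L_fabric) / L_fabric) * 100
Step 1: Extension = 43.0 - 41 = 2.0 cm
Step 2: Crimp% = (2.0 / 41) * 100
Step 3: Crimp% = 0.04878 * 100 = 4.878% ≈ 4.9%

4.9%


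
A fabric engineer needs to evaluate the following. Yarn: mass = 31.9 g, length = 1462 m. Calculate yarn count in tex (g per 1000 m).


Formula: Tex = (mass_g / length_m) * 1000
Substituting: Tex = (31.9 / 1462) * 1000
Intermediate: 31.9 / 1462 = 0.02181943 g/m
Tex = 0.02181943 * 1000 = 21.82 tex

21.82 tex


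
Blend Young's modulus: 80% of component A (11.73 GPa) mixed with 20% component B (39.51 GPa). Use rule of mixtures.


Formula: Blend property = (fraction_A * property_A) + (fraction_B * property_B)
Step 1: Contribution A = 80/100 * 11.73 GPa = 9.384 GPa
Step 2: Contribution B = 20/100 * 39.51 GPa = 7.902 GPa
Step 3: Blend Young's modulus = 9.384 + 7.902 = 17.286 GPa

17.286 GPa
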